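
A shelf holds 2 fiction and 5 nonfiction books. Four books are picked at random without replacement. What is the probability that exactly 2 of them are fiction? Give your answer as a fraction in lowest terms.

2/7

One ordering (fiction drawn first) has probability 2/7 × 1/6 × 5/5 × 4/4 = 40/840 = 1/21.
There are C(4,2) = 6 such orderings, each equally likely, so P = 6 × 1/21 = 2/7.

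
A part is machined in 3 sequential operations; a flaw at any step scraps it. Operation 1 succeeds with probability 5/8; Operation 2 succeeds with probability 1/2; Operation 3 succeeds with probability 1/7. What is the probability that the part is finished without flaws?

5/112

Each stage is reached only if all earlier stages succeed, so
P = 5/8 × 1/2 × 1/7 = 5/112.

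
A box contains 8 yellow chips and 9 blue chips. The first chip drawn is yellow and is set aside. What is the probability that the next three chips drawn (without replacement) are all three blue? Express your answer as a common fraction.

3/20

After the first draw, 9 of the remaining 16 chips are blue.
P = 9/16 × 8/15 × 7/14 = 504/3360 = 3/20.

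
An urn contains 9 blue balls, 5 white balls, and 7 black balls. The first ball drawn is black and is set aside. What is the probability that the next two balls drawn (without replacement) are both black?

3/38

With the first ball removed, 6 black remain out of 20.
P = 6/20 × 5/19 = 30/380 = 3/38.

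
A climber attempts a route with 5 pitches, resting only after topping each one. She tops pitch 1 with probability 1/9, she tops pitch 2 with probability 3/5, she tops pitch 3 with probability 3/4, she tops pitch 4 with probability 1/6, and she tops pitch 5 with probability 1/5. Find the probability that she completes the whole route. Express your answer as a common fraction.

1/600

The events are sequential, so multiply the conditional probabilities:
P = 1/9 × 3/5 × 3/4 × 1/6 × 1/5 = 9/5400 = 1/600.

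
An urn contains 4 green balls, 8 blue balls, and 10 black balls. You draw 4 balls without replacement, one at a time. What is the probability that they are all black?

6/209

P = 10/22 × 9/21 × 8/20 × 7/19 = 5040/175560 = 6/209.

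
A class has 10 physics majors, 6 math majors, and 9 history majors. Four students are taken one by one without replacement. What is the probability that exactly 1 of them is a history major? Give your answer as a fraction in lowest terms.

504/1265

One ordering (a history major drawn first) has probability 9/25 × 16/24 × 15/23 × 14/22 = 30240/303600 = 126/1265.
There are C(4,1) = 4 such orderings, each equally likely, so P = 4 × 126/1265 = 504/1265.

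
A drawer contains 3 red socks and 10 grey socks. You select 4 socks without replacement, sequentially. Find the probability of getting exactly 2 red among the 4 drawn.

27/143

One ordering (red drawn first) has probability 3/13 × 2/12 × 10/11 × 9/10 = 540/17160 = 9/286.
There are C(4,2) = 6 such orderings, each equally likely, so P = 6 × 9/286 = 27/143.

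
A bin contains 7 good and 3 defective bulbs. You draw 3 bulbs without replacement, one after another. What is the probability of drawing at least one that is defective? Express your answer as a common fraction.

P(no defective) = 7/10 × 6/9 × 5/8 = 210/720 = 7/24.
P(at least one) = 1 − 7/24 = 17/24.

17/24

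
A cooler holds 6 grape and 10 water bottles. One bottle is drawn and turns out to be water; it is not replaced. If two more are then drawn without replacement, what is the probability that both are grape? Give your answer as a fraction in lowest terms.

1/7

After the first draw, 6 of the remaining 15 bottles are grape.
P = 6/15 × 5/14 = 30/210 = 1/7.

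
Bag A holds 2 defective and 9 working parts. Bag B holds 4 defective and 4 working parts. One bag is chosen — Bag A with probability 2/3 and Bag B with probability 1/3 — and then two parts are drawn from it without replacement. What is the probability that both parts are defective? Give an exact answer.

From Bag A: P(both defective) = (2/11)(1/10) = 1/55.
From Bag B: P(both defective) = (4/8)(3/7) = 3/14.
Total probability = (2/3)(1/55) + (1/3)(3/14) = 193/2310.

193/2310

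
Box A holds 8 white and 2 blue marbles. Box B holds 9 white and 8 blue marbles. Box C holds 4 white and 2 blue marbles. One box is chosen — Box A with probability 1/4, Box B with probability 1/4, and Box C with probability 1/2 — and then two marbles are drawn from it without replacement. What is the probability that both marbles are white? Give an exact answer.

2581/6120

From Box A: P(both white) = (8/10)(7/9) = 28/45.
From Box B: P(both white) = (9/17)(8/16) = 9/34.
From Box C: P(both white) = (4/6)(3/5) = 2/5.
Total probability = (1/4)(28/45) + (1/4)(9/34) + (1/2)(2/5) = 2581/6120.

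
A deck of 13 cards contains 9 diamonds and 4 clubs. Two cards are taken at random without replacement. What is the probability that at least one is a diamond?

12/13

P(no diamonds) = 4/13 × 3/12 = 12/156 = 1/13.
P(at least one) = 1 − 1/13 = 12/13.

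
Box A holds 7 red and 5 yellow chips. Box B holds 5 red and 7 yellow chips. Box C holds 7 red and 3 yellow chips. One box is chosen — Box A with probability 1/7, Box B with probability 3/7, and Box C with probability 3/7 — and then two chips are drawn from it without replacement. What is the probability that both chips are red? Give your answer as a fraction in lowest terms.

From Box A: P(both red) = (7/12)(6/11) = 7/22.
From Box B: P(both red) = (5/12)(4/11) = 5/33.
From Box C: P(both red) = (7/10)(6/9) = 7/15.
Total probability = (1/7)(7/22) + (3/7)(5/33) + (3/7)(7/15) = 239/770.

239/770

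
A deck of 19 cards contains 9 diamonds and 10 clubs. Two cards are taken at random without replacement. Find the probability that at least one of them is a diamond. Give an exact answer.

P(no diamonds) = 10/19 × 9/18 = 90/342 = 5/19.
P(at least one) = 1 − 5/19 = 14/19.

14/19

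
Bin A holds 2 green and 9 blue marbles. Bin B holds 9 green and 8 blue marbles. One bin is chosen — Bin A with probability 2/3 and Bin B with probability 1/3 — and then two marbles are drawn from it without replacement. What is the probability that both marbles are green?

563/5610

From Bin A: P(both green) = (2/11)(1/10) = 1/55.
From Bin B: P(both green) = (9/17)(8/16) = 9/34.
Total probability = (2/3)(1/55) + (1/3)(9/34) = 563/5610.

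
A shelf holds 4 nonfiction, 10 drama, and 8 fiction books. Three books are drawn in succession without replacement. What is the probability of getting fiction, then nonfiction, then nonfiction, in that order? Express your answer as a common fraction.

Each draw changes the counts, so multiply the conditional probabilities along the sequence:
P = 8/22 × 4/21 × 3/20 = 96/9240 = 4/385.

4/385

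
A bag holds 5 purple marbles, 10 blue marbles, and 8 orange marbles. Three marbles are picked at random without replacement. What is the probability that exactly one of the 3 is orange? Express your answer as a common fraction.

120/253

One ordering (orange drawn first) has probability 8/23 × 15/22 × 14/21 = 1680/10626 = 40/253.
There are C(3,1) = 3 such orderings, each equally likely, so P = 3 × 40/253 = 120/253.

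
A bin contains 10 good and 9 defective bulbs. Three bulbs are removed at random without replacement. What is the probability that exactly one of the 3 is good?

120/323

One ordering (good drawn first) has probability 10/19 × 9/18 × 8/17 = 720/5814 = 40/323.
There are C(3,1) = 3 such orderings, each equally likely, so P = 3 × 40/323 = 120/323.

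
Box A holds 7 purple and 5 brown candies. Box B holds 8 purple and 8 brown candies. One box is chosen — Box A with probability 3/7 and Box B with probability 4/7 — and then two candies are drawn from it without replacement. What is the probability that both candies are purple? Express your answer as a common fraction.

From Box A: P(both purple) = (7/12)(6/11) = 7/22.
From Box B: P(both purple) = (8/16)(7/15) = 7/30.
Total probability = (3/7)(7/22) + (4/7)(7/30) = 89/330.

89/330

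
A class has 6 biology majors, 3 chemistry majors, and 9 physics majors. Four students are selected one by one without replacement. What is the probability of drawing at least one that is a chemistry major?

113/204

P(no chemistry majors) = 15/18 × 14/17 × 13/16 × 12/15 = 32760/73440 = 91/204.
P(at least one) = 1 − 91/204 = 113/204.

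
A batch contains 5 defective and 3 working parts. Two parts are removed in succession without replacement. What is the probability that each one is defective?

5/14

P(all defective) = 5/8 × 4/7 = 20/56 = 5/14.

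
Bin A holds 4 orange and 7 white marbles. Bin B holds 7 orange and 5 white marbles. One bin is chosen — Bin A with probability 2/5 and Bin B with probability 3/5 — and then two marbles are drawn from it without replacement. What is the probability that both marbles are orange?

From Bin A: P(both orange) = (4/11)(3/10) = 6/55.
From Bin B: P(both orange) = (7/12)(6/11) = 7/22.
Total probability = (2/5)(6/55) + (3/5)(7/22) = 129/550.

129/550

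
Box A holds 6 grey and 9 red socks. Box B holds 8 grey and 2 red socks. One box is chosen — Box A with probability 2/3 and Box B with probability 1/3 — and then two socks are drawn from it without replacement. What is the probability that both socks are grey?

286/945

From Box A: P(both grey) = (6/15)(5/14) = 1/7.
From Box B: P(both grey) = (8/10)(7/9) = 28/45.
Total probability = (2/3)(1/7) + (1/3)(28/45) = 286/945.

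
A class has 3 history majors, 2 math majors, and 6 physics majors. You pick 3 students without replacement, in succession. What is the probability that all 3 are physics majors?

P = 6/11 × 5/10 × 4/9 = 120/990 = 4/33.

4/33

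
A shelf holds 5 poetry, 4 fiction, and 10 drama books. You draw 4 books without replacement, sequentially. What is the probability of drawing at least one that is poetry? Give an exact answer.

P(no poetry) = 14/19 × 13/18 × 12/17 × 11/16 = 24024/93024 = 1001/3876.
P(at least one) = 1 − 1001/3876 = 2875/3876.

2875/3876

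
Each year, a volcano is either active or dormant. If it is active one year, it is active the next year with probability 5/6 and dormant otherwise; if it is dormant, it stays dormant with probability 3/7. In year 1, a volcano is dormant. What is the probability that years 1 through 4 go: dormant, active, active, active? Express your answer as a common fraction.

25/63

Year 1 is given. For each transition, use the conditional probability from the current state:
P(active | dormant) = 4/7; P(active | active) = 5/6; P(active | active) = 5/6.
P = 4/7 × 5/6 × 5/6 = 100/252 = 25/63.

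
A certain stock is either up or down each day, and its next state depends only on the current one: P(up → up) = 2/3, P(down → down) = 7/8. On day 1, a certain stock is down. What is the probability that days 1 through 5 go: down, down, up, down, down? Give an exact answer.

Day 1 is given. For each transition, use the conditional probability from the current state:
P(down | down) = 7/8; P(up | down) = 1/8; P(down | up) = 1/3; P(down | down) = 7/8.
P = 7/8 × 1/8 × 1/3 × 7/8 = 49/1536.

49/1536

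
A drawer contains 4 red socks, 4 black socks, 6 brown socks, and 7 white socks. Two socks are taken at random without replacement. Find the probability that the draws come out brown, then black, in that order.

Multiply the probability of each draw given the previous ones:
P = 6/21 × 4/20 = 24/420 = 2/35.

2/35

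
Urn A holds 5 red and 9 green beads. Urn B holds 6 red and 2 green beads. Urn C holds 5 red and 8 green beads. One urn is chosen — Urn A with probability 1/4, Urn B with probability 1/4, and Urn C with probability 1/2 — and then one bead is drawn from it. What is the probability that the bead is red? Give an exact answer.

From Urn A: P(red) = 5/14.
From Urn B: P(red) = 6/8.
From Urn C: P(red) = 5/13.
Total probability = (1/4)(5/14) + (1/4)(6/8) + (1/2)(5/13) = 683/1456.

683/1456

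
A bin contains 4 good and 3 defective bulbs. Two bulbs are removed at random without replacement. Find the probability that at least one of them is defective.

5/7

P(no defective) = 4/7 × 3/6 = 12/42 = 2/7.
P(at least one) = 1 − 2/7 = 5/7.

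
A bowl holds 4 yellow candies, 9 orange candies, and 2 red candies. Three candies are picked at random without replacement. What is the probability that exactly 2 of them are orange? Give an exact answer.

216/455

One ordering (orange drawn first) has probability 9/15 × 8/14 × 6/13 = 432/2730 = 72/455.
There are C(3,2) = 3 such orderings, each equally likely, so P = 3 × 72/455 = 216/455.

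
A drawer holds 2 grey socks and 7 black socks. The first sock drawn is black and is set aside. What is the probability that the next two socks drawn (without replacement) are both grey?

After the first draw, 2 of the remaining 8 socks are grey.
P = 2/8 × 1/7 = 2/56 = 1/28.

1/28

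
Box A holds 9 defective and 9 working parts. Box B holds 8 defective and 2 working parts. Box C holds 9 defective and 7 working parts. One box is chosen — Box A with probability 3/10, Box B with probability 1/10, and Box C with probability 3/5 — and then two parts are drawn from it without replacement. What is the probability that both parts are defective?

From Box A: P(both defective) = (9/18)(8/17) = 4/17.
From Box B: P(both defective) = (8/10)(7/9) = 28/45.
From Box C: P(both defective) = (9/16)(8/15) = 3/10.
Total probability = (3/10)(4/17) + (1/10)(28/45) + (3/5)(3/10) = 2393/7650.

2393/7650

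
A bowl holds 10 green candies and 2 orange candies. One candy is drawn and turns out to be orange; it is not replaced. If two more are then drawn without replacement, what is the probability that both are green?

9/11

With the first candy removed, 10 green remain out of 11.
P = 10/11 × 9/10 = 90/110 = 9/11.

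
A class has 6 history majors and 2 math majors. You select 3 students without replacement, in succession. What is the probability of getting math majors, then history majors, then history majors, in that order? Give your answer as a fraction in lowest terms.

Each draw changes the counts, so multiply the conditional probabilities along the sequence:
P = 2/8 × 6/7 × 5/6 = 60/336 = 5/28.

5/28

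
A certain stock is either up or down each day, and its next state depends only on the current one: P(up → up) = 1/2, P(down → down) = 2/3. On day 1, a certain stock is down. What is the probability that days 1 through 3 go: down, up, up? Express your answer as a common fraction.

Day 1 is given. For each transition, use the conditional probability from the current state:
P(up | down) = 1/3; P(up | up) = 1/2.
P = 1/3 × 1/2 = 1/6.

1/6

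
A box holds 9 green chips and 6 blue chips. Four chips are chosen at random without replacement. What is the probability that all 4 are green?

P(every draw is green) = 9/15 × 8/14 × 7/13 × 6/12 = 3024/32760 = 6/65.

6/65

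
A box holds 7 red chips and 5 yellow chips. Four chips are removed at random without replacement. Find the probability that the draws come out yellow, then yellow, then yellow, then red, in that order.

7/198

Chain rule:
P = 5/12 × 4/11 × 3/10 × 7/9 = 420/11880 = 7/198.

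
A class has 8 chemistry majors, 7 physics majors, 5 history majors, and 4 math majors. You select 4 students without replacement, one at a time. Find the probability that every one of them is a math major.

P(every draw is a math major) = 4/24 × 3/23 × 2/22 × 1/21 = 24/255024 = 1/10626.

1/10626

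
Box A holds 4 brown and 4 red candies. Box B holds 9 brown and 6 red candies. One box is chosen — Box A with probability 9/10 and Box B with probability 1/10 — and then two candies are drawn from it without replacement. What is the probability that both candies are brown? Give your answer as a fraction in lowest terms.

159/700

From Box A: P(both brown) = (4/8)(3/7) = 3/14.
From Box B: P(both brown) = (9/15)(8/14) = 12/35.
Total probability = (9/10)(3/14) + (1/10)(12/35) = 159/700.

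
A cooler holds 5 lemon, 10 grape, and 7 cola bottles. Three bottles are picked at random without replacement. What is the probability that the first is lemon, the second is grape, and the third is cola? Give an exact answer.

5/132

Multiply the probability of each draw given the previous ones:
P = 5/22 × 10/21 × 7/20 = 350/9240 = 5/132.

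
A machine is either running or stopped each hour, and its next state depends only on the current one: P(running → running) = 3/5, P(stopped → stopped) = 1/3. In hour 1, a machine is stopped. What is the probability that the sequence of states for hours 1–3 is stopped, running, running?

Hour 1 is given. For each transition, use the conditional probability from the current state:
P(running | stopped) = 2/3; P(running | running) = 3/5.
P = 2/3 × 3/5 = 6/15 = 2/5.

2/5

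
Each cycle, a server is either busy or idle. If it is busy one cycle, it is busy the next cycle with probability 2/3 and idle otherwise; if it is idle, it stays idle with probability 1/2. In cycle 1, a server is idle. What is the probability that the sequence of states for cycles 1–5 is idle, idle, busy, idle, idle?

Cycle 1 is given. For each transition, use the conditional probability from the current state:
P(idle | idle) = 1/2; P(busy | idle) = 1/2; P(idle | busy) = 1/3; P(idle | idle) = 1/2.
P = 1/2 × 1/2 × 1/3 × 1/2 = 1/24.

1/24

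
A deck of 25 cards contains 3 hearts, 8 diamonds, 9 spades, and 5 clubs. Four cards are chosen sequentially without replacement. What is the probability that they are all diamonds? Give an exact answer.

7/1265

P = 8/25 × 7/24 × 6/23 × 5/22 = 1680/303600 = 7/1265.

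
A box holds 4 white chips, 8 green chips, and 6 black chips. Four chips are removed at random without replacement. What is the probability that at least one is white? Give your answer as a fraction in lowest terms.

P(no white) = 14/18 × 13/17 × 12/16 × 11/15 = 24024/73440 = 1001/3060.
P(at least one) = 1 − 1001/3060 = 2059/3060.

2059/3060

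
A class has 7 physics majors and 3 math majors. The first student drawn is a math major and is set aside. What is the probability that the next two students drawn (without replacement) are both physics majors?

7/12

With the first student removed, 7 physics majors remain out of 9.
P = 7/9 × 6/8 = 42/72 = 7/12.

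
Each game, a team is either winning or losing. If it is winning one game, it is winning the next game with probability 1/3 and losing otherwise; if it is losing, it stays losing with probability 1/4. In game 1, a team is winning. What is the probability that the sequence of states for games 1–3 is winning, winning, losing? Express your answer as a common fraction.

2/9

Game 1 is given. For each transition, use the conditional probability from the current state:
P(winning | winning) = 1/3; P(losing | winning) = 2/3.
P = 1/3 × 2/3 = 2/9.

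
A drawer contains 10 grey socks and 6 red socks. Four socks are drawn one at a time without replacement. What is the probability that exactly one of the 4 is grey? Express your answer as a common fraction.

One ordering (grey drawn first) has probability 10/16 × 6/15 × 5/14 × 4/13 = 1200/43680 = 5/182.
There are C(4,1) = 4 such orderings, each equally likely, so P = 4 × 5/182 = 10/91.

10/91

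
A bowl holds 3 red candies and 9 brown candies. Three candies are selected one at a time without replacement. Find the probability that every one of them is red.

1/220

P(all red) = 3/12 × 2/11 × 1/10 = 6/1320 = 1/220.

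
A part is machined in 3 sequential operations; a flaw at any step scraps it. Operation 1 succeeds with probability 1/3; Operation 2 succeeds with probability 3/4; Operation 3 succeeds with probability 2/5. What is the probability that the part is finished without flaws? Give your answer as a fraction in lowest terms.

1/10

Multiplying along the chain,
P = 1/3 × 3/4 × 2/5 = 6/60 = 1/10.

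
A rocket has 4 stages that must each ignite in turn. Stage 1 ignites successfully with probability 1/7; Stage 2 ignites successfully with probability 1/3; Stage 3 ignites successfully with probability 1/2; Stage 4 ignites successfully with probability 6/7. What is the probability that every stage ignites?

The events are sequential, so multiply the conditional probabilities:
P = 1/7 × 1/3 × 1/2 × 6/7 = 6/294 = 1/49.

1/49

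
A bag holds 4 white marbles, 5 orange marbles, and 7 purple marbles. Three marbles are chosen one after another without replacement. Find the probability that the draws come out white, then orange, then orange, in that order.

1/42

Each draw changes the counts, so multiply the conditional probabilities along the sequence:
P = 4/16 × 5/15 × 4/14 = 80/3360 = 1/42.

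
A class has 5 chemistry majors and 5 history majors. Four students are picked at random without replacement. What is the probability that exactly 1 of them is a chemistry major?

5/21

One ordering (a chemistry major drawn first) has probability 5/10 × 5/9 × 4/8 × 3/7 = 300/5040 = 5/84.
There are C(4,1) = 4 such orderings, each equally likely, so P = 4 × 5/84 = 5/21.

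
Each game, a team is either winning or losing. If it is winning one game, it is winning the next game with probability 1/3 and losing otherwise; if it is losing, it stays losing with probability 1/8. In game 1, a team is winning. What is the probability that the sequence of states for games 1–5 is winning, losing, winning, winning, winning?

Game 1 is given. For each transition, use the conditional probability from the current state:
P(losing | winning) = 2/3; P(winning | losing) = 7/8; P(winning | winning) = 1/3; P(winning | winning) = 1/3.
P = 2/3 × 7/8 × 1/3 × 1/3 = 14/216 = 7/108.

7/108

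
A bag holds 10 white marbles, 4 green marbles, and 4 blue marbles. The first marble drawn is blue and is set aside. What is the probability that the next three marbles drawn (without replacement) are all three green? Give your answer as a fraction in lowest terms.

After the first draw, 4 of the remaining 17 marbles are green.
P = 4/17 × 3/16 × 2/15 = 24/4080 = 1/170.

1/170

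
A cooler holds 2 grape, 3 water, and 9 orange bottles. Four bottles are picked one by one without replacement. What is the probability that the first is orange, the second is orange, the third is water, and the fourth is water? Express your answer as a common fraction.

18/1001

Chain rule:
P = 9/14 × 8/13 × 3/12 × 2/11 = 432/24024 = 18/1001.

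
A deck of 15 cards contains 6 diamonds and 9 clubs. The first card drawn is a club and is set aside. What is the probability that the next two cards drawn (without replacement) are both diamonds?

15/91

After the first draw, 6 of the remaining 14 cards are diamonds.
P = 6/14 × 5/13 = 30/182 = 15/91.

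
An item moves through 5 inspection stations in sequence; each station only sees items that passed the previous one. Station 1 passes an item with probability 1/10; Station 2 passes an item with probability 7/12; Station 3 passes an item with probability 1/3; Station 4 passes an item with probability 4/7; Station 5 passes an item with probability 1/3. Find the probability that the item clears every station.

Multiplying along the chain,
P = 1/10 × 7/12 × 1/3 × 4/7 × 1/3 = 28/7560 = 1/270.

1/270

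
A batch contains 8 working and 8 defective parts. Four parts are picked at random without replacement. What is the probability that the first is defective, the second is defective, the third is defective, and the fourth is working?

4/65

Multiply the probability of each draw given the previous ones:
P = 8/16 × 7/15 × 6/14 × 8/13 = 2688/43680 = 4/65.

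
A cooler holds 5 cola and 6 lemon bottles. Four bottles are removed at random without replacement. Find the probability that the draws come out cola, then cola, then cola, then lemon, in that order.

Chain rule:
P = 5/11 × 4/10 × 3/9 × 6/8 = 360/7920 = 1/22.

1/22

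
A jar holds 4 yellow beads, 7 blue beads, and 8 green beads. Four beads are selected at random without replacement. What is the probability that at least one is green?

591/646

P(no green) = 11/19 × 10/18 × 9/17 × 8/16 = 7920/93024 = 55/646.
P(at least one) = 1 − 55/646 = 591/646.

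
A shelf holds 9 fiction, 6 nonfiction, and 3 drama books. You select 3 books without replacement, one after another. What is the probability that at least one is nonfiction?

P(no nonfiction) = 12/18 × 11/17 × 10/16 = 1320/4896 = 55/204.
P(at least one) = 1 − 55/204 = 149/204.

149/204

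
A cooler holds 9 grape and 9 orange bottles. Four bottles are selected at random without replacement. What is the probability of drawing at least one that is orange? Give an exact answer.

P(no orange) = 9/18 × 8/17 × 7/16 × 6/15 = 3024/73440 = 7/170.
P(at least one) = 1 − 7/170 = 163/170.

163/170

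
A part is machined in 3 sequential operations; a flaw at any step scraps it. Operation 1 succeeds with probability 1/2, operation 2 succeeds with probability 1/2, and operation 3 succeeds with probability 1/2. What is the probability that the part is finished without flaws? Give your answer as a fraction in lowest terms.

1/8

Each stage is reached only if all earlier stages succeed, so
P = 1/2 × 1/2 × 1/2 = 1/8.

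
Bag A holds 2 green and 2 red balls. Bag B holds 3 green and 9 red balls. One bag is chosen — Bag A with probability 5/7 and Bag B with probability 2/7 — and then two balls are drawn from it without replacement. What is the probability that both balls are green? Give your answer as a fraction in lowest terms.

61/462

From Bag A: P(both green) = (2/4)(1/3) = 1/6.
From Bag B: P(both green) = (3/12)(2/11) = 1/22.
Total probability = (5/7)(1/6) + (2/7)(1/22) = 61/462.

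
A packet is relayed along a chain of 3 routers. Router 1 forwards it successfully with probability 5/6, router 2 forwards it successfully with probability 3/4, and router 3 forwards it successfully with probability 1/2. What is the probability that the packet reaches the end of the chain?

5/16

Each stage is reached only if all earlier stages succeed, so
P = 5/6 × 3/4 × 1/2 = 15/48 = 5/16.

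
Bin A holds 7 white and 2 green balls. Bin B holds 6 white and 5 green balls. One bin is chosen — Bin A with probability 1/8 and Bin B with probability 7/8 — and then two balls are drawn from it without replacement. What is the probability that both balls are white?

From Bin A: P(both white) = (7/9)(6/8) = 7/12.
From Bin B: P(both white) = (6/11)(5/10) = 3/11.
Total probability = (1/8)(7/12) + (7/8)(3/11) = 329/1056.

329/1056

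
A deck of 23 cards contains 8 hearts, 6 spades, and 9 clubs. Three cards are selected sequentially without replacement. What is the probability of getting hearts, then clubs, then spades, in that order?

Multiply the probability of each draw given the previous ones:
P = 8/23 × 9/22 × 6/21 = 432/10626 = 72/1771.

72/1771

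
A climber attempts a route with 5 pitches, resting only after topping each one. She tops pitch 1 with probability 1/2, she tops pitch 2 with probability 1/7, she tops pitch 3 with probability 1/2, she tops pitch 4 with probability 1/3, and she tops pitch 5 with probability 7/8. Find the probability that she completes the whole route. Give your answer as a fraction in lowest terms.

1/96

The events are sequential, so multiply the conditional probabilities:
P = 1/2 × 1/7 × 1/2 × 1/3 × 7/8 = 7/672 = 1/96.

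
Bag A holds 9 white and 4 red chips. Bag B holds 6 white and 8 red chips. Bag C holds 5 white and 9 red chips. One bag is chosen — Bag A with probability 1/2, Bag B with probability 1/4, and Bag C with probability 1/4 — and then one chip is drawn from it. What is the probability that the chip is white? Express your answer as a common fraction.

From Bag A: P(white) = 9/13.
From Bag B: P(white) = 6/14.
From Bag C: P(white) = 5/14.
Total probability = (1/2)(9/13) + (1/4)(6/14) + (1/4)(5/14) = 395/728.

395/728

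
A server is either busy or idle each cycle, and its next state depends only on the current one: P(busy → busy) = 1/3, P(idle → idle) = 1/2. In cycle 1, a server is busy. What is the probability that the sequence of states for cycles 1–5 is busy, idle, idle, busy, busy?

1/18

Cycle 1 is given. For each transition, use the conditional probability from the current state:
P(idle | busy) = 2/3; P(idle | idle) = 1/2; P(busy | idle) = 1/2; P(busy | busy) = 1/3.
P = 2/3 × 1/2 × 1/2 × 1/3 = 2/36 = 1/18.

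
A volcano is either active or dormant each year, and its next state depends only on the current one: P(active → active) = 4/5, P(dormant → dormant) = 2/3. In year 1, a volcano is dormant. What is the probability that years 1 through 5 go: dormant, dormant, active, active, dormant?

Year 1 is given. For each transition, use the conditional probability from the current state:
P(dormant | dormant) = 2/3; P(active | dormant) = 1/3; P(active | active) = 4/5; P(dormant | active) = 1/5.
P = 2/3 × 1/3 × 4/5 × 1/5 = 8/225.

8/225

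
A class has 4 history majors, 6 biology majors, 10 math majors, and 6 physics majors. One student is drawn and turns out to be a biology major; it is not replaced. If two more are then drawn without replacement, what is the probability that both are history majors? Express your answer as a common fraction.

1/50

With the first student removed, 4 history majors remain out of 25.
P = 4/25 × 3/24 = 12/600 = 1/50.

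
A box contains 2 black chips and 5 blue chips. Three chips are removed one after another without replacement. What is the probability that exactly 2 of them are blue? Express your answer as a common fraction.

4/7

One ordering (blue drawn first) has probability 5/7 × 4/6 × 2/5 = 40/210 = 4/21.
There are C(3,2) = 3 such orderings, each equally likely, so P = 3 × 4/21 = 4/7.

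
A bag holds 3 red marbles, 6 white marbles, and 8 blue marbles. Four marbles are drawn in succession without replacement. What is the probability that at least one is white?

P(no white) = 11/17 × 10/16 × 9/15 × 8/14 = 7920/57120 = 33/238.
P(at least one) = 1 − 33/238 = 205/238.

205/238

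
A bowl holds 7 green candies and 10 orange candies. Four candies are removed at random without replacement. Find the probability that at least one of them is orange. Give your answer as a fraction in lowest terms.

67/68

P(no orange) = 7/17 × 6/16 × 5/15 × 4/14 = 840/57120 = 1/68.
P(at least one) = 1 − 1/68 = 67/68.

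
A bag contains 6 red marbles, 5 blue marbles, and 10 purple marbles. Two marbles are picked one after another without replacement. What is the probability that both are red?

P(every draw is red) = 6/21 × 5/20 = 30/420 = 1/14.

1/14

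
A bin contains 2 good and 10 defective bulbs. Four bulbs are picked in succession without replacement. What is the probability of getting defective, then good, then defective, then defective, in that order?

4/33

Multiply the probability of each draw given the previous ones:
P = 10/12 × 2/11 × 9/10 × 8/9 = 1440/11880 = 4/33.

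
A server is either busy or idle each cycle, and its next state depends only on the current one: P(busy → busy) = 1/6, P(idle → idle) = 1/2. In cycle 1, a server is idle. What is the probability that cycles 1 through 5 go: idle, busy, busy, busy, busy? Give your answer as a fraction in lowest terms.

Cycle 1 is given. For each transition, use the conditional probability from the current state:
P(busy | idle) = 1/2; P(busy | busy) = 1/6; P(busy | busy) = 1/6; P(busy | busy) = 1/6.
P = 1/2 × 1/6 × 1/6 × 1/6 = 1/432.

1/432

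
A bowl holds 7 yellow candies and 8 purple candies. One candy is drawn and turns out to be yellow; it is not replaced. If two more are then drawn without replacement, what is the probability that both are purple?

4/13

With the first candy removed, 8 purple remain out of 14.
P = 8/14 × 7/13 = 56/182 = 4/13.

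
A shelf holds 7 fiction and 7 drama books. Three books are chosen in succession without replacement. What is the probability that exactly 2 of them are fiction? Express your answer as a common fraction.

21/52

One ordering (fiction drawn first) has probability 7/14 × 6/13 × 7/12 = 294/2184 = 7/52.
There are C(3,2) = 3 such orderings, each equally likely, so P = 3 × 7/52 = 21/52.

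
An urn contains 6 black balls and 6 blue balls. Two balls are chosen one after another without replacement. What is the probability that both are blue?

P(every draw is blue) = 6/12 × 5/11 = 30/132 = 5/22.

5/22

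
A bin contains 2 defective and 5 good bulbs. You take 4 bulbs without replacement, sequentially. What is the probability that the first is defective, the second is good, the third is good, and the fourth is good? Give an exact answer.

Chain rule:
P = 2/7 × 5/6 × 4/5 × 3/4 = 120/840 = 1/7.

1/7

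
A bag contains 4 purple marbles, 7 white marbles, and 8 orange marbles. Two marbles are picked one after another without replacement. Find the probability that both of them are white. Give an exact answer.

P(all white) = 7/19 × 6/18 = 42/342 = 7/57.

7/57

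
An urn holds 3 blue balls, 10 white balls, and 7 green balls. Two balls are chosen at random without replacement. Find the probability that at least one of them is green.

P(no green) = 13/20 × 12/19 = 156/380 = 39/95.
P(at least one) = 1 − 39/95 = 56/95.

56/95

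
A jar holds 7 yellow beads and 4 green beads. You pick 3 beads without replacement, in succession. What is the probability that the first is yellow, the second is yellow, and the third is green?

28/165

Multiply the probability of each draw given the previous ones:
P = 7/11 × 6/10 × 4/9 = 168/990 = 28/165.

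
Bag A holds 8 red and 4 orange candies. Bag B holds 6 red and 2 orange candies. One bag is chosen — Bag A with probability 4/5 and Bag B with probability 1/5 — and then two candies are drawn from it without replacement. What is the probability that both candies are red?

2063/4620

From Bag A: P(both red) = (8/12)(7/11) = 14/33.
From Bag B: P(both red) = (6/8)(5/7) = 15/28.
Total probability = (4/5)(14/33) + (1/5)(15/28) = 2063/4620.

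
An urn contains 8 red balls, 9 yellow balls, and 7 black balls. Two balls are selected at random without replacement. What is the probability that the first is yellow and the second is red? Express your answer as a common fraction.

Each draw changes the counts, so multiply the conditional probabilities along the sequence:
P = 9/24 × 8/23 = 72/552 = 3/23.

3/23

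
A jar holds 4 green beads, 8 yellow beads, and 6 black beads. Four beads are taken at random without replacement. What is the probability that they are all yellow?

P(all yellow) = 8/18 × 7/17 × 6/16 × 5/15 = 1680/73440 = 7/306.

7/306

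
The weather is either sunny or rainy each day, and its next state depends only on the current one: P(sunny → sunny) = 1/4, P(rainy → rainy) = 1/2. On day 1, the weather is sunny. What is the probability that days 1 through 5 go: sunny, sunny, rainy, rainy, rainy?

3/64

Day 1 is given. For each transition, use the conditional probability from the current state:
P(sunny | sunny) = 1/4; P(rainy | sunny) = 3/4; P(rainy | rainy) = 1/2; P(rainy | rainy) = 1/2.
P = 1/4 × 3/4 × 1/2 × 1/2 = 3/64.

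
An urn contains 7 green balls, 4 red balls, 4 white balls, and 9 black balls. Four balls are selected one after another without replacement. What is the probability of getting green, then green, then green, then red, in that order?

5/1518

Chain rule:
P = 7/24 × 6/23 × 5/22 × 4/21 = 840/255024 = 5/1518.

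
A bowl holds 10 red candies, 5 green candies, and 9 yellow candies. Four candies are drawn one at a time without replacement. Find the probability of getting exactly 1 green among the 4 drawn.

1615/3542

One ordering (green drawn first) has probability 5/24 × 19/23 × 18/22 × 17/21 = 29070/255024 = 1615/14168.
There are C(4,1) = 4 such orderings, each equally likely, so P = 4 × 1615/14168 = 1615/3542.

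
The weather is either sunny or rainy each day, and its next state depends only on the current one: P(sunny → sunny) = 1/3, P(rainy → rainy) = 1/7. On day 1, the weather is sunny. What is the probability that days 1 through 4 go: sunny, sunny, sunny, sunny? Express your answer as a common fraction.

Day 1 is given. For each transition, use the conditional probability from the current state:
P(sunny | sunny) = 1/3; P(sunny | sunny) = 1/3; P(sunny | sunny) = 1/3.
P = 1/3 × 1/3 × 1/3 = 1/27.

1/27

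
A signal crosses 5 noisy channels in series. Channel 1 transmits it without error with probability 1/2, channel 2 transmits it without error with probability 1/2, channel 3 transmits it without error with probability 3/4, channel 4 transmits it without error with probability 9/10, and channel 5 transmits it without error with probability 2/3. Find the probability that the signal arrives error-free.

9/80

Each stage is reached only if all earlier stages succeed, so
P = 1/2 × 1/2 × 3/4 × 9/10 × 2/3 = 54/480 = 9/80.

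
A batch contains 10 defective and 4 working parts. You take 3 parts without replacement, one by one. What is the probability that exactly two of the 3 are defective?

45/91

One ordering (defective drawn first) has probability 10/14 × 9/13 × 4/12 = 360/2184 = 15/91.
There are C(3,2) = 3 such orderings, each equally likely, so P = 3 × 15/91 = 45/91.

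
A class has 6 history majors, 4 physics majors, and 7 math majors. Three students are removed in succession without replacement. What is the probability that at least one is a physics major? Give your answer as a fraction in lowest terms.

197/340

P(no physics majors) = 13/17 × 12/16 × 11/15 = 1716/4080 = 143/340.
P(at least one) = 1 − 143/340 = 197/340.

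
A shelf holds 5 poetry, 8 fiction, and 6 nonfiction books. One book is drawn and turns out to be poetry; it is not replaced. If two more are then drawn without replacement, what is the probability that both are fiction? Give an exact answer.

28/153

After the first draw, 8 of the remaining 18 books are fiction.
P = 8/18 × 7/17 = 56/306 = 28/153.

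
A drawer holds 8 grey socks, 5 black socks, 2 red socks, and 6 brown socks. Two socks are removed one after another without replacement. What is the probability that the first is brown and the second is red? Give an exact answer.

1/35

Multiply the probability of each draw given the previous ones:
P = 6/21 × 2/20 = 12/420 = 1/35.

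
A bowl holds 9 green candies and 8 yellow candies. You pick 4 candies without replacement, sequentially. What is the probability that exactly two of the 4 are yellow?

36/85

One ordering (yellow drawn first) has probability 8/17 × 7/16 × 9/15 × 8/14 = 4032/57120 = 6/85.
There are C(4,2) = 6 such orderings, each equally likely, so P = 6 × 6/85 = 36/85.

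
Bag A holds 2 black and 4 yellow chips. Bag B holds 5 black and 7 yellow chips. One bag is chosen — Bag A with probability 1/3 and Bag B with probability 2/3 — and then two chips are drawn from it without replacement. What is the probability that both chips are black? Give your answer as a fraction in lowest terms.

From Bag A: P(both black) = (2/6)(1/5) = 1/15.
From Bag B: P(both black) = (5/12)(4/11) = 5/33.
Total probability = (1/3)(1/15) + (2/3)(5/33) = 61/495.

61/495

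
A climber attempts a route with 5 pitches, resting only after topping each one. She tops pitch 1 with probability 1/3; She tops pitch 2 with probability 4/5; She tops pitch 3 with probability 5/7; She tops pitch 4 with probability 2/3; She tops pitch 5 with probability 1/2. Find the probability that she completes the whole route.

4/63

The events are sequential, so multiply the conditional probabilities:
P = 1/3 × 4/5 × 5/7 × 2/3 × 1/2 = 40/630 = 4/63.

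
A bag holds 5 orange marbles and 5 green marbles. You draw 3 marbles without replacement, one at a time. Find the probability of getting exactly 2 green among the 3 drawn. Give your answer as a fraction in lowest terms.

5/12

One ordering (green drawn first) has probability 5/10 × 4/9 × 5/8 = 100/720 = 5/36.
There are C(3,2) = 3 such orderings, each equally likely, so P = 3 × 5/36 = 5/12.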